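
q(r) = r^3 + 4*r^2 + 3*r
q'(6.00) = 159.00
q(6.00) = 378.00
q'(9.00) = 318.00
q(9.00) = 1080.00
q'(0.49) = 7.64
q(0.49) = 2.55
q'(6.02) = 159.88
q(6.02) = 381.19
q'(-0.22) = 1.39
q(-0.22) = -0.48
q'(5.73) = 147.34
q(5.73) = 336.65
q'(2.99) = 53.74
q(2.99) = 71.46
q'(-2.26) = 0.24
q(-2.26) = 2.11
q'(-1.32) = -2.33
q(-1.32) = 0.71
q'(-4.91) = 36.04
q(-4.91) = -36.67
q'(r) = 3*r^2 + 8*r + 3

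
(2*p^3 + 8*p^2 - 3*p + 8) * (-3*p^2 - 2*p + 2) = -6*p^5 - 28*p^4 - 3*p^3 - 2*p^2 - 22*p + 16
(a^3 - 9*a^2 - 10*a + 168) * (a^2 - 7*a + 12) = a^5 - 16*a^4 + 65*a^3 + 130*a^2 - 1296*a + 2016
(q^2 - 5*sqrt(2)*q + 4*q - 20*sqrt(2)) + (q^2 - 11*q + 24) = 2*q^2 - 5*sqrt(2)*q - 7*q - 20*sqrt(2) + 24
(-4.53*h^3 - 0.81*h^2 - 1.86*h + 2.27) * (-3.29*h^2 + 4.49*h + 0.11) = 14.9037*h^5 - 17.6748*h^4 + 1.9842*h^3 - 15.9088*h^2 + 9.9877*h + 0.2497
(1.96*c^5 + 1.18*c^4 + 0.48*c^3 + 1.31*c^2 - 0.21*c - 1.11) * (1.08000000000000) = 2.1168*c^5 + 1.2744*c^4 + 0.5184*c^3 + 1.4148*c^2 - 0.2268*c - 1.1988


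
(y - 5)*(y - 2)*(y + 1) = y^3 - 6*y^2 + 3*y + 10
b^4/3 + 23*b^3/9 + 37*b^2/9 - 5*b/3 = b*(b/3 + 1)*(b - 1/3)*(b + 5)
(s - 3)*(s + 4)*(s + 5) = s^3 + 6*s^2 - 7*s - 60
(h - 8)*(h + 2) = h^2 - 6*h - 16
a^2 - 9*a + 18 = (a - 6)*(a - 3)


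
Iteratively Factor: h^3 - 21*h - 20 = (h - 5)*(h^2 + 5*h + 4) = (h - 5)*(h + 1)*(h + 4)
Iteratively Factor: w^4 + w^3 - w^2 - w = (w + 1)*(w^3 - w) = (w + 1)^2*(w^2 - w) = w*(w + 1)^2*(w - 1)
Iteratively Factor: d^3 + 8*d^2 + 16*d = (d + 4)*(d^2 + 4*d) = d*(d + 4)*(d + 4)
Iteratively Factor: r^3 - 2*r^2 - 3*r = (r - 3)*(r^2 + r) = (r - 3)*(r + 1)*(r)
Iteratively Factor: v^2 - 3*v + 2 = (v - 1)*(v - 2)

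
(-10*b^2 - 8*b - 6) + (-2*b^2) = -12*b^2 - 8*b - 6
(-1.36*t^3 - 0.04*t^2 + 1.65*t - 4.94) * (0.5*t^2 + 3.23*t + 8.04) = -0.68*t^5 - 4.4128*t^4 - 10.2386*t^3 + 2.5379*t^2 - 2.6902*t - 39.7176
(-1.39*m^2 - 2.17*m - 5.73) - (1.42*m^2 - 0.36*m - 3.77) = -2.81*m^2 - 1.81*m - 1.96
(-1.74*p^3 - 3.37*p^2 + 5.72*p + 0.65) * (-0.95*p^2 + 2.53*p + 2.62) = 1.653*p^5 - 1.2007*p^4 - 18.5189*p^3 + 5.0247*p^2 + 16.6309*p + 1.703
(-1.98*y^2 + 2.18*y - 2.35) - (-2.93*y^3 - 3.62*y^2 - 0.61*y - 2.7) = 2.93*y^3 + 1.64*y^2 + 2.79*y + 0.35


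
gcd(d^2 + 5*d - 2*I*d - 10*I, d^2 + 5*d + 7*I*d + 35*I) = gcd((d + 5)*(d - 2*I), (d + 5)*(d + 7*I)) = d + 5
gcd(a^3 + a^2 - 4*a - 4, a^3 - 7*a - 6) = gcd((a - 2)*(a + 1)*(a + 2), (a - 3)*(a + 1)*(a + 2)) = a^2 + 3*a + 2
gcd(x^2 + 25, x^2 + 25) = x^2 + 25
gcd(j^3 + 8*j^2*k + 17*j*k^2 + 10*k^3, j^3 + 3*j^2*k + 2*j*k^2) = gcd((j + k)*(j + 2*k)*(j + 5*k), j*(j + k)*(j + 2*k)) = j^2 + 3*j*k + 2*k^2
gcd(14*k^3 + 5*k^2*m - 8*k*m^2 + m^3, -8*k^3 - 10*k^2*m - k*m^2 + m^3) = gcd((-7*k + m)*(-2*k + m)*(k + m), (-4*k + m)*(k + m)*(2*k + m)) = k + m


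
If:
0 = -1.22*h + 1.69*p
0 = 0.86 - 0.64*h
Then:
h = 1.34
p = 0.97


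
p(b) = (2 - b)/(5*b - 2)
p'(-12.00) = 0.00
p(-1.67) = -0.35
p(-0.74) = -0.48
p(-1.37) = -0.38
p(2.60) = -0.05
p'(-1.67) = -0.07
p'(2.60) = -0.07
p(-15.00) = -0.22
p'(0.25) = -14.22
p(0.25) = -2.33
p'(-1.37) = -0.10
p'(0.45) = -128.00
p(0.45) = 6.20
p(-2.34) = -0.32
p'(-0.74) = -0.25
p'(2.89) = -0.05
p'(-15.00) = 0.00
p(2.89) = -0.07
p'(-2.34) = -0.04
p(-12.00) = -0.23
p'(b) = -5*(2 - b)/(5*b - 2)^2 - 1/(5*b - 2)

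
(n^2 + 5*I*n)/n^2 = (n + 5*I)/n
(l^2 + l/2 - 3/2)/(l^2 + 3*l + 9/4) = 2*(l - 1)/(2*l + 3)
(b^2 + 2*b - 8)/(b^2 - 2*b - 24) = (b - 2)/(b - 6)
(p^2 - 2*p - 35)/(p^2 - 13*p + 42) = (p + 5)/(p - 6)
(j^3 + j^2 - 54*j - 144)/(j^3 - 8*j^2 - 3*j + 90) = (j^2 - 2*j - 48)/(j^2 - 11*j + 30)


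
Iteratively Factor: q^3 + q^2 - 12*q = (q)*(q^2 + q - 12) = q*(q - 3)*(q + 4)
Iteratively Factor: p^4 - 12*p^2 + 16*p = (p)*(p^3 - 12*p + 16) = p*(p + 4)*(p^2 - 4*p + 4) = p*(p - 2)*(p + 4)*(p - 2)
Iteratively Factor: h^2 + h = (h + 1)*(h)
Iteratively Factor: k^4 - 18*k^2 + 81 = (k + 3)*(k^3 - 3*k^2 - 9*k + 27) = (k + 3)^2*(k^2 - 6*k + 9) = (k - 3)*(k + 3)^2*(k - 3)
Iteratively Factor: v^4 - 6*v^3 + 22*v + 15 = (v - 3)*(v^3 - 3*v^2 - 9*v - 5) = (v - 3)*(v + 1)*(v^2 - 4*v - 5) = (v - 3)*(v + 1)^2*(v - 5)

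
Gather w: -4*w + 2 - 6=-4*w - 4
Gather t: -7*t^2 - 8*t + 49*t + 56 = -7*t^2 + 41*t + 56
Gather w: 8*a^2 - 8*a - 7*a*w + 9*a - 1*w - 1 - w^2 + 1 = 8*a^2 + a - w^2 + w*(-7*a - 1)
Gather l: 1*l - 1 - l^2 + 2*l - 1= -l^2 + 3*l - 2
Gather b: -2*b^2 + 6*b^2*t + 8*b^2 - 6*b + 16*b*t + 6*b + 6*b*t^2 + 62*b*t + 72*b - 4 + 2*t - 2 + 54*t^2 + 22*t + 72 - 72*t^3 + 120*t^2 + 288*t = b^2*(6*t + 6) + b*(6*t^2 + 78*t + 72) - 72*t^3 + 174*t^2 + 312*t + 66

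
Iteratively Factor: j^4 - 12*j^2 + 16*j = (j - 2)*(j^3 + 2*j^2 - 8*j) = j*(j - 2)*(j^2 + 2*j - 8) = j*(j - 2)^2*(j + 4)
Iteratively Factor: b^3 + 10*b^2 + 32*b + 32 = (b + 4)*(b^2 + 6*b + 8) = (b + 2)*(b + 4)*(b + 4)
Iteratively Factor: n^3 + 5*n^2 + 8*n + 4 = (n + 2)*(n^2 + 3*n + 2) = (n + 1)*(n + 2)*(n + 2)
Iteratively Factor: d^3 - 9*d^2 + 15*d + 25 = (d - 5)*(d^2 - 4*d - 5) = (d - 5)^2*(d + 1)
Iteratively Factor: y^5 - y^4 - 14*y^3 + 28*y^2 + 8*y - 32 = (y + 1)*(y^4 - 2*y^3 - 12*y^2 + 40*y - 32) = (y - 2)*(y + 1)*(y^3 - 12*y + 16) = (y - 2)*(y + 1)*(y + 4)*(y^2 - 4*y + 4) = (y - 2)^2*(y + 1)*(y + 4)*(y - 2)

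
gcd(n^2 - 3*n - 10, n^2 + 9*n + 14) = n + 2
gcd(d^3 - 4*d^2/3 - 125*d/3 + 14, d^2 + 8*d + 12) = d + 6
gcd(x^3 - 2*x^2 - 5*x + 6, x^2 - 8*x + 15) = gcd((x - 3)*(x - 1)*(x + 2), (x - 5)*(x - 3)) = x - 3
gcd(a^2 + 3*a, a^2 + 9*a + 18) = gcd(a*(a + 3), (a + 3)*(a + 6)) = a + 3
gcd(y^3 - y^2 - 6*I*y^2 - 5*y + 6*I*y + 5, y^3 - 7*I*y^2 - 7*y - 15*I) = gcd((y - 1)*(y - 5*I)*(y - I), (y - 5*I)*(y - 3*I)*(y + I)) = y - 5*I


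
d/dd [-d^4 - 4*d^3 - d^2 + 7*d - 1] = -4*d^3 - 12*d^2 - 2*d + 7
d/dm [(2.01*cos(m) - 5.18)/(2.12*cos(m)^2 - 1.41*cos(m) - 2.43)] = (4.2612*cos(m)^2 - 21.9632*cos(m) + 12.1881)*sin(m)/(4.4944*cos(m)^4 - 5.9784*cos(m)^3 - 8.3151*cos(m)^2 + 6.8526*cos(m) + 5.9049)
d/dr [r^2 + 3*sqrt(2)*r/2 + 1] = 2*r + 3*sqrt(2)/2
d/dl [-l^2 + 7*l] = 7 - 2*l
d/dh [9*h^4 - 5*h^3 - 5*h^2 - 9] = h*(36*h^2 - 15*h - 10)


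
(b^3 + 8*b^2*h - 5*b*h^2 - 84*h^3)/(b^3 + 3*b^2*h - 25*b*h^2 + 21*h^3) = (b + 4*h)/(b - h)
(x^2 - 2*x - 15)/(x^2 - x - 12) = (x - 5)/(x - 4)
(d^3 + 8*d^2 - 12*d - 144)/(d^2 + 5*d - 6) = (d^2 + 2*d - 24)/(d - 1)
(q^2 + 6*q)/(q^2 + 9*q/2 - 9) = 2*q/(2*q - 3)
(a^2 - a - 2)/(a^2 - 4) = (a + 1)/(a + 2)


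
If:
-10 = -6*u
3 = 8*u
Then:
No Solution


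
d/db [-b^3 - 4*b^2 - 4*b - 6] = -3*b^2 - 8*b - 4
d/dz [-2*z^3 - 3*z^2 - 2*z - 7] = -6*z^2 - 6*z - 2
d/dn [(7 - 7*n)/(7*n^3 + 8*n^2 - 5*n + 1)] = 7*(14*n^3 - 13*n^2 - 16*n + 4)/(49*n^6 + 112*n^5 - 6*n^4 - 66*n^3 + 41*n^2 - 10*n + 1)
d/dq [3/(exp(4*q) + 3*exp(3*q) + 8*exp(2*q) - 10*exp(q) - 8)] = (-12*exp(3*q) - 27*exp(2*q) - 48*exp(q) + 30)*exp(q)/(exp(4*q) + 3*exp(3*q) + 8*exp(2*q) - 10*exp(q) - 8)^2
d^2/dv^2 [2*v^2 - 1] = 4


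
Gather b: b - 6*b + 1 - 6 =-5*b - 5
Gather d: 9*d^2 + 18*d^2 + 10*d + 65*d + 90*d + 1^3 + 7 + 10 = 27*d^2 + 165*d + 18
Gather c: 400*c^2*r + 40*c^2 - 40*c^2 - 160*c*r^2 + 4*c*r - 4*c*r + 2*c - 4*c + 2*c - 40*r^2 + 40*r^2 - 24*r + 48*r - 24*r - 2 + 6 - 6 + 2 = 400*c^2*r - 160*c*r^2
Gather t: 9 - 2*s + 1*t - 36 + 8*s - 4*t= 6*s - 3*t - 27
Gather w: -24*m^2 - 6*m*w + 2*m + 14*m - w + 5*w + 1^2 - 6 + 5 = -24*m^2 + 16*m + w*(4 - 6*m)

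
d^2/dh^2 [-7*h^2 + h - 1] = -14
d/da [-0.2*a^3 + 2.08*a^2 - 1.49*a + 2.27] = -0.6*a^2 + 4.16*a - 1.49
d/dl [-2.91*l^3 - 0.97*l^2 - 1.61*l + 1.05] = -8.73*l^2 - 1.94*l - 1.61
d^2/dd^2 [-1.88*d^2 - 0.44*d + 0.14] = -3.76000000000000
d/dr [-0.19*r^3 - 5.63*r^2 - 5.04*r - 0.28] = -0.57*r^2 - 11.26*r - 5.04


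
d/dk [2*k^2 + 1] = 4*k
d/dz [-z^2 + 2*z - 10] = 2 - 2*z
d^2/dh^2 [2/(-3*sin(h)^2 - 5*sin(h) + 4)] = 2*(36*sin(h)^4 + 45*sin(h)^3 + 19*sin(h)^2 - 70*sin(h) - 74)/(3*sin(h)^2 + 5*sin(h) - 4)^3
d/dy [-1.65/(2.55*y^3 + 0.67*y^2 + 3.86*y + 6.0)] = (12.6225*y^2 + 2.211*y + 6.369)/(2.55*y^3 + 0.67*y^2 + 3.86*y + 6.0)^2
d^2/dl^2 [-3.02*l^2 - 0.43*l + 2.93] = -6.04000000000000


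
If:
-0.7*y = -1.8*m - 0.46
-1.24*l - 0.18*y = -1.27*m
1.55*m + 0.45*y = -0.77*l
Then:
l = -0.14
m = -0.07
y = 0.48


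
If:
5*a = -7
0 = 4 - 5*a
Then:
No Solution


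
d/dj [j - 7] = 1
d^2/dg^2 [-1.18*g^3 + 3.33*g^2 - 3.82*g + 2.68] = 6.66 - 7.08*g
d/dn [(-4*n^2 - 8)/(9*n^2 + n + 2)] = 4*(-n^2 + 32*n + 2)/(81*n^4 + 18*n^3 + 37*n^2 + 4*n + 4)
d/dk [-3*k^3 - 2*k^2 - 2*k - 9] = -9*k^2 - 4*k - 2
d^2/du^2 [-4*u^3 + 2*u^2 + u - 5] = 4 - 24*u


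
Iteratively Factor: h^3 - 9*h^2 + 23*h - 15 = (h - 5)*(h^2 - 4*h + 3) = (h - 5)*(h - 3)*(h - 1)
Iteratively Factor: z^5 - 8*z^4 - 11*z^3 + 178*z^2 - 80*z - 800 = (z - 4)*(z^4 - 4*z^3 - 27*z^2 + 70*z + 200) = (z - 5)*(z - 4)*(z^3 + z^2 - 22*z - 40) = (z - 5)*(z - 4)*(z + 4)*(z^2 - 3*z - 10) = (z - 5)^2*(z - 4)*(z + 4)*(z + 2)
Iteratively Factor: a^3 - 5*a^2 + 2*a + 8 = (a - 4)*(a^2 - a - 2) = (a - 4)*(a + 1)*(a - 2)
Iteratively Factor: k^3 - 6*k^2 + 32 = (k + 2)*(k^2 - 8*k + 16) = (k - 4)*(k + 2)*(k - 4)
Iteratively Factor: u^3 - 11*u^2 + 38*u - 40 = (u - 2)*(u^2 - 9*u + 20) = (u - 5)*(u - 2)*(u - 4)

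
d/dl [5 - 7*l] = -7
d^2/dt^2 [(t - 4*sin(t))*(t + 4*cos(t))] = -4*sqrt(2)*t*cos(t + pi/4) + 32*sin(2*t) - 8*sqrt(2)*sin(t + pi/4) + 2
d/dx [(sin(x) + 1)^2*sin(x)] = (sin(x) + 1)*(3*sin(x) + 1)*cos(x)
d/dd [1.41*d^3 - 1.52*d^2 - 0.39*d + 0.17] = 4.23*d^2 - 3.04*d - 0.39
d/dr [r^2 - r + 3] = 2*r - 1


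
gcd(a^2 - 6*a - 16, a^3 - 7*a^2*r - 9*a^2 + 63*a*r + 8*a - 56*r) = a - 8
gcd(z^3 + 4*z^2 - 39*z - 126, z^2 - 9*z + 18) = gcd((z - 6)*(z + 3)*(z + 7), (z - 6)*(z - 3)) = z - 6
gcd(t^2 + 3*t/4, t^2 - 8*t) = t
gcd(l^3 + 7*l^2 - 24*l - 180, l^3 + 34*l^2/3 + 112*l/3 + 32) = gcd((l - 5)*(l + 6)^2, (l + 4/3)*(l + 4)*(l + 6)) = l + 6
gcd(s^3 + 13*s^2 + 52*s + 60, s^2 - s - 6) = s + 2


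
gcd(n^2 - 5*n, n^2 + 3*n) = n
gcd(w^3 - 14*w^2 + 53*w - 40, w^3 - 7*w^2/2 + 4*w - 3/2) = w - 1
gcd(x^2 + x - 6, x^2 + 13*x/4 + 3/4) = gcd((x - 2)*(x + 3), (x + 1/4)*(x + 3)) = x + 3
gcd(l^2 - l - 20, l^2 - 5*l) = l - 5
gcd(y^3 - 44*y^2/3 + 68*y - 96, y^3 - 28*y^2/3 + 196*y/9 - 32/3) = y^2 - 26*y/3 + 16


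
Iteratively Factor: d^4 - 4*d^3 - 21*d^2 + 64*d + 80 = (d + 1)*(d^3 - 5*d^2 - 16*d + 80) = (d - 5)*(d + 1)*(d^2 - 16) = (d - 5)*(d + 1)*(d + 4)*(d - 4)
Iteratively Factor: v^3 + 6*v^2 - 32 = (v + 4)*(v^2 + 2*v - 8) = (v - 2)*(v + 4)*(v + 4)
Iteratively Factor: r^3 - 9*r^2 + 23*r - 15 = (r - 1)*(r^2 - 8*r + 15) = (r - 5)*(r - 1)*(r - 3)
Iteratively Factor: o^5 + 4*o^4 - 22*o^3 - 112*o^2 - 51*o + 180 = (o - 5)*(o^4 + 9*o^3 + 23*o^2 + 3*o - 36) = (o - 5)*(o - 1)*(o^3 + 10*o^2 + 33*o + 36) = (o - 5)*(o - 1)*(o + 4)*(o^2 + 6*o + 9) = (o - 5)*(o - 1)*(o + 3)*(o + 4)*(o + 3)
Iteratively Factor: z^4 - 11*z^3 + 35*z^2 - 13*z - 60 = (z - 5)*(z^3 - 6*z^2 + 5*z + 12) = (z - 5)*(z + 1)*(z^2 - 7*z + 12) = (z - 5)*(z - 3)*(z + 1)*(z - 4)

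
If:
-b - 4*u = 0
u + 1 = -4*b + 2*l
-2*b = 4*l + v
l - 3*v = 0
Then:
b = -52/243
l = 8/81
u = 13/243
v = 8/243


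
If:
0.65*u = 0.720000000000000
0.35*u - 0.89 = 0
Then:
No Solution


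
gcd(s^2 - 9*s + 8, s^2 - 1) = s - 1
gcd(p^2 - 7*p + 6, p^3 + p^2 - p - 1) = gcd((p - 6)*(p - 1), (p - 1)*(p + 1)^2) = p - 1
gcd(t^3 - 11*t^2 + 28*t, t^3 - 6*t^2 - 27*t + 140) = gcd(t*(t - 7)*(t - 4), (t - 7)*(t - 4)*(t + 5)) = t^2 - 11*t + 28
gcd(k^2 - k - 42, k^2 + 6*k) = k + 6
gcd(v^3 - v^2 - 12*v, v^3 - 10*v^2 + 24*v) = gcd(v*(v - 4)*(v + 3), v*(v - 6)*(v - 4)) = v^2 - 4*v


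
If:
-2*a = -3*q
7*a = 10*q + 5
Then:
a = 15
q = 10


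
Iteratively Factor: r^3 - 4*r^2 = (r - 4)*(r^2) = r*(r - 4)*(r)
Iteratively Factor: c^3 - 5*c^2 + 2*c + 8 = (c - 2)*(c^2 - 3*c - 4) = (c - 2)*(c + 1)*(c - 4)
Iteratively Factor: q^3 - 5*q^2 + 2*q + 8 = (q + 1)*(q^2 - 6*q + 8) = (q - 4)*(q + 1)*(q - 2)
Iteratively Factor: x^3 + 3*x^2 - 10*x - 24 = (x - 3)*(x^2 + 6*x + 8) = (x - 3)*(x + 4)*(x + 2)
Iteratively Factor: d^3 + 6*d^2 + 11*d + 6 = (d + 1)*(d^2 + 5*d + 6) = (d + 1)*(d + 3)*(d + 2)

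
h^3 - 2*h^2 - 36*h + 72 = (h - 6)*(h - 2)*(h + 6)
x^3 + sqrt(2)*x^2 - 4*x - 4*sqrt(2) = (x - 2)*(x + 2)*(x + sqrt(2))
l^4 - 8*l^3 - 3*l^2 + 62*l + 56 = (l - 7)*(l - 4)*(l + 1)*(l + 2)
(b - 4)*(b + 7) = b^2 + 3*b - 28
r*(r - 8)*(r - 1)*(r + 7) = r^4 - 2*r^3 - 55*r^2 + 56*r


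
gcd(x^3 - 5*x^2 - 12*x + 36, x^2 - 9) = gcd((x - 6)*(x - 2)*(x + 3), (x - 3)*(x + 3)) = x + 3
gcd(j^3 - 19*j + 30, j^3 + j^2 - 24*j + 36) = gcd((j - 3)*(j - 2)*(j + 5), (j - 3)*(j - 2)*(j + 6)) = j^2 - 5*j + 6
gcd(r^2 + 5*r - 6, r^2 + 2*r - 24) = r + 6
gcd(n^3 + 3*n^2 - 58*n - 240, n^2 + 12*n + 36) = n + 6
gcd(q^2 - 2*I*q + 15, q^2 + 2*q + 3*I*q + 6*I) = q + 3*I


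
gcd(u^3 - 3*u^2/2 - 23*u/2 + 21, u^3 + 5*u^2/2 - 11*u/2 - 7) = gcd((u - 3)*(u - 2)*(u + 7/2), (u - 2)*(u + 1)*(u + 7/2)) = u^2 + 3*u/2 - 7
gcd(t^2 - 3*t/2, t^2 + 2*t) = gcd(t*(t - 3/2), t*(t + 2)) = t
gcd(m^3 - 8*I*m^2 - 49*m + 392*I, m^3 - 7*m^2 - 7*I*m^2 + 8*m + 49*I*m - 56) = m^2 + m*(-7 - 8*I) + 56*I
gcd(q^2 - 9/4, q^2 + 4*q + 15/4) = q + 3/2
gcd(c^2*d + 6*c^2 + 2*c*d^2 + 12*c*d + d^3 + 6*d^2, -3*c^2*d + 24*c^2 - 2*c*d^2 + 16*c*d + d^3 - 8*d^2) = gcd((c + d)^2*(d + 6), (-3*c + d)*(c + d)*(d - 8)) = c + d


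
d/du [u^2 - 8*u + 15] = 2*u - 8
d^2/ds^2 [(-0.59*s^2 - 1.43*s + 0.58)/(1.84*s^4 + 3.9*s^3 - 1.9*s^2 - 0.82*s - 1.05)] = (-11.985024*s^8 - 83.499936*s^7 - 146.987*s^6 + 13.673976*s^5 + 81.317616*s^4 - 178.977556*s^3 - 48.32742*s^2 + 36.78954*s - 0.372706)/(6.229504*s^12 + 39.61152*s^11 + 64.66128*s^10 - 30.815976*s^9 - 112.74036*s^8 - 23.18808*s^7 + 7.423148*s^6 + 55.17492*s^5 + 11.02902*s^4 + 2.532482*s^3 - 8.40231*s^2 - 2.71215*s - 1.157625)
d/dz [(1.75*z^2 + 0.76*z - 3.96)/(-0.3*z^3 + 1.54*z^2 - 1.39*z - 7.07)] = (0.524999999999999*z^4 + 0.456*z^3 - 7.1669*z^2 - 12.5482*z - 10.8776)/(0.09*z^6 - 0.924*z^5 + 3.2056*z^4 - 0.0392000000000001*z^3 - 19.8435*z^2 + 19.6546*z + 49.9849)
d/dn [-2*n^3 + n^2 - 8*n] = -6*n^2 + 2*n - 8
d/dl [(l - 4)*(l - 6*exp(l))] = l - (l - 4)*(6*exp(l) - 1) - 6*exp(l)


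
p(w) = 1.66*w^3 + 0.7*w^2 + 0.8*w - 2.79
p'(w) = 4.98*w^2 + 1.4*w + 0.8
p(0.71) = -1.27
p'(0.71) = 4.30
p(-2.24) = -19.73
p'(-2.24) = 22.65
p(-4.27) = -122.68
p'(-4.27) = 85.62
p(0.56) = -1.83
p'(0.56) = 3.15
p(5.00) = 226.21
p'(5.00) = 132.30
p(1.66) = 8.06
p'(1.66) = 16.85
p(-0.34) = -3.05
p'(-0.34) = 0.90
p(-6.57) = -448.60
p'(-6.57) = 206.56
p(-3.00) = -43.71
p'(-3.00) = 41.42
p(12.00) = 2976.09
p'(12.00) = 734.72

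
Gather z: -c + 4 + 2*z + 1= -c + 2*z + 5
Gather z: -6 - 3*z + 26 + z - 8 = 12 - 2*z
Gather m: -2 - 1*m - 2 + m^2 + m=m^2 - 4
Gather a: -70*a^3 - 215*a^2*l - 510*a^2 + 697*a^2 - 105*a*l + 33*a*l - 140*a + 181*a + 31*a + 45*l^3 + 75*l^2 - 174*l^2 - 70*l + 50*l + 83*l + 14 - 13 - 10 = -70*a^3 + a^2*(187 - 215*l) + a*(72 - 72*l) + 45*l^3 - 99*l^2 + 63*l - 9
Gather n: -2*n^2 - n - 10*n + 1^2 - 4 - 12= -2*n^2 - 11*n - 15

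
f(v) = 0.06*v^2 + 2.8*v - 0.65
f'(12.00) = 4.24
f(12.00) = 41.59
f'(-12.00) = 1.36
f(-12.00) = -25.61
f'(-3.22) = 2.41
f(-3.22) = -9.04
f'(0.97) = 2.92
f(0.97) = 2.12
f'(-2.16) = 2.54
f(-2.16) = -6.42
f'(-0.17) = 2.78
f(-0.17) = -1.12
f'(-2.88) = 2.45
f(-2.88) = -8.22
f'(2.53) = 3.10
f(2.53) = 6.82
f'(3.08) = 3.17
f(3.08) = 8.54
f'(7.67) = 3.72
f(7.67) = 24.36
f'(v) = 0.12*v + 2.8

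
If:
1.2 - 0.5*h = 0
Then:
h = 2.40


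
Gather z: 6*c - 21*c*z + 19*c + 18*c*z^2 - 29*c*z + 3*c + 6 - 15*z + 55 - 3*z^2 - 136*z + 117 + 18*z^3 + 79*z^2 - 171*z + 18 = 28*c + 18*z^3 + z^2*(18*c + 76) + z*(-50*c - 322) + 196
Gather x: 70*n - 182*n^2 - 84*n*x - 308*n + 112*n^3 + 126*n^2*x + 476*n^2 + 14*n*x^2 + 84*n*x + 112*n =112*n^3 + 126*n^2*x + 294*n^2 + 14*n*x^2 - 126*n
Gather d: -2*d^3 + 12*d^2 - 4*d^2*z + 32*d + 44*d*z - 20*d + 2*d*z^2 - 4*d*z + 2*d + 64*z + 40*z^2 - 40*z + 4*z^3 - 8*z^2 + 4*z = -2*d^3 + d^2*(12 - 4*z) + d*(2*z^2 + 40*z + 14) + 4*z^3 + 32*z^2 + 28*z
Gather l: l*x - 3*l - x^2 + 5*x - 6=l*(x - 3) - x^2 + 5*x - 6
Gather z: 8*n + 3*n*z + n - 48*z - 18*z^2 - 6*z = 9*n - 18*z^2 + z*(3*n - 54)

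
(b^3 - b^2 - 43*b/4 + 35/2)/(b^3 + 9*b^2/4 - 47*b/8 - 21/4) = 2*(2*b - 5)/(4*b + 3)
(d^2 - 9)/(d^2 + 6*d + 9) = (d - 3)/(d + 3)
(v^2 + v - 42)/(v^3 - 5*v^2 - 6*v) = (v + 7)/(v*(v + 1))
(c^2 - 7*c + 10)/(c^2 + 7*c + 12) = (c^2 - 7*c + 10)/(c^2 + 7*c + 12)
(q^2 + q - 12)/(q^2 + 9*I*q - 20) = (q^2 + q - 12)/(q^2 + 9*I*q - 20)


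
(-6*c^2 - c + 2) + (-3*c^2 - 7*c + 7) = -9*c^2 - 8*c + 9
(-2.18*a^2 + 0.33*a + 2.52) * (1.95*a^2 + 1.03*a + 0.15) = -4.251*a^4 - 1.6019*a^3 + 4.9269*a^2 + 2.6451*a + 0.378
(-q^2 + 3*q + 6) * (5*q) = -5*q^3 + 15*q^2 + 30*q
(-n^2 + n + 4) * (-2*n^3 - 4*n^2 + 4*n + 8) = 2*n^5 + 2*n^4 - 16*n^3 - 20*n^2 + 24*n + 32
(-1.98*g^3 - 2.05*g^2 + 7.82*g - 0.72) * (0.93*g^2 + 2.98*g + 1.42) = -1.8414*g^5 - 7.8069*g^4 - 1.648*g^3 + 19.723*g^2 + 8.9588*g - 1.0224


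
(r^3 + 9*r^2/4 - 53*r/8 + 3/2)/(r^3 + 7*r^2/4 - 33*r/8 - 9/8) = (4*r^2 + 15*r - 4)/(4*r^2 + 13*r + 3)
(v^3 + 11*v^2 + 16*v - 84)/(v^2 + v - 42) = (v^2 + 4*v - 12)/(v - 6)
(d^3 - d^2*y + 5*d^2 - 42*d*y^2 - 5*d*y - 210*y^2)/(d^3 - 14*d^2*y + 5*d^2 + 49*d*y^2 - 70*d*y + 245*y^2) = (-d - 6*y)/(-d + 7*y)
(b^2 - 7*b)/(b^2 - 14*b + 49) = b/(b - 7)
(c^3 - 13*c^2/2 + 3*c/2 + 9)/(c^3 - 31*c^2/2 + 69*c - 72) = (c + 1)/(c - 8)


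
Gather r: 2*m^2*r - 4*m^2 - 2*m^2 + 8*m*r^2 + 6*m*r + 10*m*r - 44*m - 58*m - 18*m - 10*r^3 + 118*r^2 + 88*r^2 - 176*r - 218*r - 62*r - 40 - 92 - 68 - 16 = -6*m^2 - 120*m - 10*r^3 + r^2*(8*m + 206) + r*(2*m^2 + 16*m - 456) - 216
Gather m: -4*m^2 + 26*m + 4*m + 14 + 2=-4*m^2 + 30*m + 16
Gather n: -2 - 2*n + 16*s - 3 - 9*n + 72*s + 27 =-11*n + 88*s + 22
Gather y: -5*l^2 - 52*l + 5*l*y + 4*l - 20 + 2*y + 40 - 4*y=-5*l^2 - 48*l + y*(5*l - 2) + 20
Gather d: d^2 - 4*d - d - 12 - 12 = d^2 - 5*d - 24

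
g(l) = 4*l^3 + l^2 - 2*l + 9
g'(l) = 12*l^2 + 2*l - 2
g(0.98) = 11.77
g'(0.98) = 11.48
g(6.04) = 914.80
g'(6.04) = 447.86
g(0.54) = 8.84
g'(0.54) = 2.58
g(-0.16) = 9.33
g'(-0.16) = -2.01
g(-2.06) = -17.60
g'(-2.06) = 44.80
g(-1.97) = -13.76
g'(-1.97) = 40.63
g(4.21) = 316.78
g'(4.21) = 219.11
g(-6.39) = -981.06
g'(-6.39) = 475.21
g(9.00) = 2988.00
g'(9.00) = 988.00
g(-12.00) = -6735.00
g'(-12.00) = 1702.00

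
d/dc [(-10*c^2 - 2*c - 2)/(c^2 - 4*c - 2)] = 2*(21*c^2 + 22*c - 2)/(c^4 - 8*c^3 + 12*c^2 + 16*c + 4)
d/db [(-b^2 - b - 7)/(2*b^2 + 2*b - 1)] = 15*(2*b + 1)/(4*b^4 + 8*b^3 - 4*b + 1)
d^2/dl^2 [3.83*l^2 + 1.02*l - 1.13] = 7.66000000000000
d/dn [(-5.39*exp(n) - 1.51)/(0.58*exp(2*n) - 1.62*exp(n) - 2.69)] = (3.1262*exp(2*n) + 1.7516*exp(n) + 12.0529)*exp(n)/(0.3364*exp(4*n) - 1.8792*exp(3*n) - 0.495999999999999*exp(2*n) + 8.7156*exp(n) + 7.2361)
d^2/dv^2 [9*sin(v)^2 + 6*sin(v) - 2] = -6*sin(v) + 18*cos(2*v)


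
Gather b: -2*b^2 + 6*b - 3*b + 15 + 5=-2*b^2 + 3*b + 20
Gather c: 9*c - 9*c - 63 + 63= 0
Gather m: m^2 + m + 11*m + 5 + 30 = m^2 + 12*m + 35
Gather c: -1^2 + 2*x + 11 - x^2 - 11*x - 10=-x^2 - 9*x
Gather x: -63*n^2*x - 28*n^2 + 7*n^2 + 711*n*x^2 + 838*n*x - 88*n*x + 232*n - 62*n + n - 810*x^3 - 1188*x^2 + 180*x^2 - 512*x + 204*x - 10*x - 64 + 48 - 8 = -21*n^2 + 171*n - 810*x^3 + x^2*(711*n - 1008) + x*(-63*n^2 + 750*n - 318) - 24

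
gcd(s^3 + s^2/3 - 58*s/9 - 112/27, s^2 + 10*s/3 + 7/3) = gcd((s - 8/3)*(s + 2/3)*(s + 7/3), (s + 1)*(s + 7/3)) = s + 7/3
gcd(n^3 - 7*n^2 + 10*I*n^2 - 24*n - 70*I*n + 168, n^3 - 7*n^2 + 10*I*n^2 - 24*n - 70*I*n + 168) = n^3 + n^2*(-7 + 10*I) + n*(-24 - 70*I) + 168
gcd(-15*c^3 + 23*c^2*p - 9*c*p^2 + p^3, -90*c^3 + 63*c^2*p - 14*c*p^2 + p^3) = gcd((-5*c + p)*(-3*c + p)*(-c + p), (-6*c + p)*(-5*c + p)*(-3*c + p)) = 15*c^2 - 8*c*p + p^2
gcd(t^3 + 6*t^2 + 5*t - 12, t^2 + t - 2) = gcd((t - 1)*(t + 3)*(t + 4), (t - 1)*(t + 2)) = t - 1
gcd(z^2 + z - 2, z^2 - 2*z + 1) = z - 1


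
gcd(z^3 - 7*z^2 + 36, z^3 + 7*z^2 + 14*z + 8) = z + 2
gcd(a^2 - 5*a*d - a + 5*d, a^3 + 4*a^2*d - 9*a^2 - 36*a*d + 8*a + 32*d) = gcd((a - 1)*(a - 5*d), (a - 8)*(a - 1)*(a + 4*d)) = a - 1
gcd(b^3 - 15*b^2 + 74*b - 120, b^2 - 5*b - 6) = b - 6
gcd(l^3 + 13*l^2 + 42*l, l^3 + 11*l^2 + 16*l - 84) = l^2 + 13*l + 42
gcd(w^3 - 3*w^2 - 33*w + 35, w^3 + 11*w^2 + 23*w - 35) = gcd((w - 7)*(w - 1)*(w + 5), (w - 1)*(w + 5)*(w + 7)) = w^2 + 4*w - 5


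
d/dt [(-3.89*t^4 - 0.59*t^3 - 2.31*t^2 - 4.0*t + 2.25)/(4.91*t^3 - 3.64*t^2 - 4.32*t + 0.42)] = (-19.0999*t^6 + 28.3192*t^5 + 63.9041*t^4 + 37.8424*t^3 - 38.4667*t^2 + 14.4396*t + 8.04)/(24.1081*t^6 - 35.7448*t^5 - 29.1728*t^4 + 35.574*t^3 + 15.6048*t^2 - 3.6288*t + 0.1764)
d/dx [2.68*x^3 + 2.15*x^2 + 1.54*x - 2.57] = 8.04*x^2 + 4.3*x + 1.54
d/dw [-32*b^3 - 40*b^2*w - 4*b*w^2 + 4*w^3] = -40*b^2 - 8*b*w + 12*w^2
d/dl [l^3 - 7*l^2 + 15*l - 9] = 3*l^2 - 14*l + 15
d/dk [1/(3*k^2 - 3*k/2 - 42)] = 2*(1 - 4*k)/(3*(-2*k^2 + k + 28)^2)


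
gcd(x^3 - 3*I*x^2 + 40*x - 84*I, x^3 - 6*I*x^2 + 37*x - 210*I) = x^2 - I*x + 42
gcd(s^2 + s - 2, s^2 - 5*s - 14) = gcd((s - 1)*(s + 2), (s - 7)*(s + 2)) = s + 2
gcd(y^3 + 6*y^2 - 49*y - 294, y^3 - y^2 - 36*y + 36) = y + 6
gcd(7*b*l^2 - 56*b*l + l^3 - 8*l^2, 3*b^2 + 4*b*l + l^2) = 1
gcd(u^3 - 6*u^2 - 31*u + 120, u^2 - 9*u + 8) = u - 8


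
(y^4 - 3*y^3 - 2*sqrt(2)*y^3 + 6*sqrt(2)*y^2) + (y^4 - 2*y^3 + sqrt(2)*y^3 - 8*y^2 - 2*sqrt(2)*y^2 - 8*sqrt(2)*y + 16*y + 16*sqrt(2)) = 2*y^4 - 5*y^3 - sqrt(2)*y^3 - 8*y^2 + 4*sqrt(2)*y^2 - 8*sqrt(2)*y + 16*y + 16*sqrt(2)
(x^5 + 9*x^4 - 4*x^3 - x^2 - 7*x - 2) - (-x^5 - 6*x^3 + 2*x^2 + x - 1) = 2*x^5 + 9*x^4 + 2*x^3 - 3*x^2 - 8*x - 1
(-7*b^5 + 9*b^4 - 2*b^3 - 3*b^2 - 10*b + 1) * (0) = 0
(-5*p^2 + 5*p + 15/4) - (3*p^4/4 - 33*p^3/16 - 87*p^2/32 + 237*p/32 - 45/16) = -3*p^4/4 + 33*p^3/16 - 73*p^2/32 - 77*p/32 + 105/16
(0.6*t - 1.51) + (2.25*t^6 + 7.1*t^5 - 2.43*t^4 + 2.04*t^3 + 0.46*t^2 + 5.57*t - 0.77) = 2.25*t^6 + 7.1*t^5 - 2.43*t^4 + 2.04*t^3 + 0.46*t^2 + 6.17*t - 2.28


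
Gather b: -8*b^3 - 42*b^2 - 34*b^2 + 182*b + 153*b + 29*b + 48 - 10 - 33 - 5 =-8*b^3 - 76*b^2 + 364*b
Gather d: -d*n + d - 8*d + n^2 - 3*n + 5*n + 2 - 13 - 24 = d*(-n - 7) + n^2 + 2*n - 35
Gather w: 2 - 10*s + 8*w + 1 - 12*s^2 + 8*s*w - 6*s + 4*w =-12*s^2 - 16*s + w*(8*s + 12) + 3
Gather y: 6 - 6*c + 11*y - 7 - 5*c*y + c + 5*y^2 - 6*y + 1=-5*c + 5*y^2 + y*(5 - 5*c)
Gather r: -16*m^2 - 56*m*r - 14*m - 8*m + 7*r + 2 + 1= -16*m^2 - 22*m + r*(7 - 56*m) + 3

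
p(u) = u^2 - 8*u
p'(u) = 2*u - 8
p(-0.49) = 4.16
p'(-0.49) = -8.98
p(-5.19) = 68.46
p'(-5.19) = -18.38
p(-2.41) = 25.09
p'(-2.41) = -12.82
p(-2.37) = 24.58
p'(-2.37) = -12.74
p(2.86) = -14.70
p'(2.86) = -2.28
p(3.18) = -15.33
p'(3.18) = -1.64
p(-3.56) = 41.15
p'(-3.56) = -15.12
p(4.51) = -15.74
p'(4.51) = 1.02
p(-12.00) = 240.00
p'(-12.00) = -32.00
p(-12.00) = 240.00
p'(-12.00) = -32.00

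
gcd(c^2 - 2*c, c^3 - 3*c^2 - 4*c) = c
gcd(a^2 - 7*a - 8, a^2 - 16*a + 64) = a - 8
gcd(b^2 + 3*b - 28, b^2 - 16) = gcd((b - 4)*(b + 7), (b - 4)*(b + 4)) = b - 4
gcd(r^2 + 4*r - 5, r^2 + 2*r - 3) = r - 1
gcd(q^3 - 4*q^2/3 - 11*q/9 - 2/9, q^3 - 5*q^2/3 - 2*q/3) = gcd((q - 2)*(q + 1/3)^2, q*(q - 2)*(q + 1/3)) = q^2 - 5*q/3 - 2/3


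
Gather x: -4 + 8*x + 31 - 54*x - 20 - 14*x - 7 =-60*x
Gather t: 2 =2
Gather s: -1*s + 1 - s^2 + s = 1 - s^2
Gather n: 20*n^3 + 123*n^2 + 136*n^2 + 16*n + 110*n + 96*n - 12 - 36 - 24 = 20*n^3 + 259*n^2 + 222*n - 72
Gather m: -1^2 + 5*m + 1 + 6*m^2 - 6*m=6*m^2 - m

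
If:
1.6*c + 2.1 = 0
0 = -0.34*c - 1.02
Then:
No Solution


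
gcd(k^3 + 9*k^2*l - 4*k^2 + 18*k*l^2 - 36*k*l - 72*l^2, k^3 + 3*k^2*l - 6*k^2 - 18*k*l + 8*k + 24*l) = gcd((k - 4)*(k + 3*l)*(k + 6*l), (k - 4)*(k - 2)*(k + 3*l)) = k^2 + 3*k*l - 4*k - 12*l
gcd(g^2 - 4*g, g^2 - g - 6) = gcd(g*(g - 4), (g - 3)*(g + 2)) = 1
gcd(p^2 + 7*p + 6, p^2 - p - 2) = p + 1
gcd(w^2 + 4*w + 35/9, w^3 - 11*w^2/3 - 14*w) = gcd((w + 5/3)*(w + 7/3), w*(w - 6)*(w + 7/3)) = w + 7/3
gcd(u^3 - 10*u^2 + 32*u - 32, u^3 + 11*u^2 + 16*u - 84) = u - 2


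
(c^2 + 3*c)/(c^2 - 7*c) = (c + 3)/(c - 7)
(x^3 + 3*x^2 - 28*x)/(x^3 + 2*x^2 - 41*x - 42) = x*(x - 4)/(x^2 - 5*x - 6)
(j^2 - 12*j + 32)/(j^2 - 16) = (j - 8)/(j + 4)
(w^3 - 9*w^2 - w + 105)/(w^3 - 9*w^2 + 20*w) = (w^2 - 4*w - 21)/(w*(w - 4))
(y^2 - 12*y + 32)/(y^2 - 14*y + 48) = (y - 4)/(y - 6)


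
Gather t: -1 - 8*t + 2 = 1 - 8*t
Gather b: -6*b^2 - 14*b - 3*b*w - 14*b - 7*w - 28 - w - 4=-6*b^2 + b*(-3*w - 28) - 8*w - 32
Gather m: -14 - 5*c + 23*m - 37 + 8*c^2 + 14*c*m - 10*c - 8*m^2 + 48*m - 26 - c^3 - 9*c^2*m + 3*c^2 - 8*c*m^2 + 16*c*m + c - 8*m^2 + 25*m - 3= -c^3 + 11*c^2 - 14*c + m^2*(-8*c - 16) + m*(-9*c^2 + 30*c + 96) - 80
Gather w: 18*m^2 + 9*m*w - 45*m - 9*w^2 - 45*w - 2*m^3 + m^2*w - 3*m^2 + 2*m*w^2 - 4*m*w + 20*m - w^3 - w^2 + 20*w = -2*m^3 + 15*m^2 - 25*m - w^3 + w^2*(2*m - 10) + w*(m^2 + 5*m - 25)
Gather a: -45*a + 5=5 - 45*a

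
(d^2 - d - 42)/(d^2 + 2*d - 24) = (d - 7)/(d - 4)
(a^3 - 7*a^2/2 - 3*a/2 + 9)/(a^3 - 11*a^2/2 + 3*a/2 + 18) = (a - 2)/(a - 4)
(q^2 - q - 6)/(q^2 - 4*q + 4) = (q^2 - q - 6)/(q^2 - 4*q + 4)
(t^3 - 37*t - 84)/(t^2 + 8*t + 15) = (t^2 - 3*t - 28)/(t + 5)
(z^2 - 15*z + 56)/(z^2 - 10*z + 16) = (z - 7)/(z - 2)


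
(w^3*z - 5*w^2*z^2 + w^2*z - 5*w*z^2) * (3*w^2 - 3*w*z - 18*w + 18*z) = 3*w^5*z - 18*w^4*z^2 - 15*w^4*z + 15*w^3*z^3 + 90*w^3*z^2 - 18*w^3*z - 75*w^2*z^3 + 108*w^2*z^2 - 90*w*z^3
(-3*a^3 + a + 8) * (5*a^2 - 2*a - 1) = -15*a^5 + 6*a^4 + 8*a^3 + 38*a^2 - 17*a - 8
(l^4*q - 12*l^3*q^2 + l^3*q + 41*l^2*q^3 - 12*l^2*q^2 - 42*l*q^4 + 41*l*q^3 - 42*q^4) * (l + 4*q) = l^5*q - 8*l^4*q^2 + l^4*q - 7*l^3*q^3 - 8*l^3*q^2 + 122*l^2*q^4 - 7*l^2*q^3 - 168*l*q^5 + 122*l*q^4 - 168*q^5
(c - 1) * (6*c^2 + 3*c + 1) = 6*c^3 - 3*c^2 - 2*c - 1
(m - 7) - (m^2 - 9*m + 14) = -m^2 + 10*m - 21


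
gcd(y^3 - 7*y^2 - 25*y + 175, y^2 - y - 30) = y + 5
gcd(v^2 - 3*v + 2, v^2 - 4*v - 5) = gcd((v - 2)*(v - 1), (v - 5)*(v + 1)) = 1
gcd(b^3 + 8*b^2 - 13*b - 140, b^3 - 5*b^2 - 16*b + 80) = b - 4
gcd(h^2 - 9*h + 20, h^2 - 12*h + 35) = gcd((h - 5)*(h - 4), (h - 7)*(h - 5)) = h - 5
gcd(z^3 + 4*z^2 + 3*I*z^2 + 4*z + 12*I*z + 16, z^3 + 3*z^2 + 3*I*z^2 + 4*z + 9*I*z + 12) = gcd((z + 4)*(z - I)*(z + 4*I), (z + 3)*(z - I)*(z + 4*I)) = z^2 + 3*I*z + 4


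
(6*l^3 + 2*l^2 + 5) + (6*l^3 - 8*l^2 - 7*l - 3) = 12*l^3 - 6*l^2 - 7*l + 2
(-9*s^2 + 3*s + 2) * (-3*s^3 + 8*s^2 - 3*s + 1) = 27*s^5 - 81*s^4 + 45*s^3 - 2*s^2 - 3*s + 2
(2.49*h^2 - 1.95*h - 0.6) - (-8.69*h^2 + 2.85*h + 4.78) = 11.18*h^2 - 4.8*h - 5.38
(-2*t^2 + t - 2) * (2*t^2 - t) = -4*t^4 + 4*t^3 - 5*t^2 + 2*t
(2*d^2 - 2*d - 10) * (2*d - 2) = 4*d^3 - 8*d^2 - 16*d + 20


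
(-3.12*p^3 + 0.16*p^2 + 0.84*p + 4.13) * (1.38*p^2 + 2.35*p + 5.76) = -4.3056*p^5 - 7.1112*p^4 - 16.436*p^3 + 8.595*p^2 + 14.5439*p + 23.7888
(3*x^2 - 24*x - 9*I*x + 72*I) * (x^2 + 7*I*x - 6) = 3*x^4 - 24*x^3 + 12*I*x^3 + 45*x^2 - 96*I*x^2 - 360*x + 54*I*x - 432*I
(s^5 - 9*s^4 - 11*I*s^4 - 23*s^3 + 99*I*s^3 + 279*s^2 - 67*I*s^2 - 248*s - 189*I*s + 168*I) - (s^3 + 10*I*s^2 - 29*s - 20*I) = s^5 - 9*s^4 - 11*I*s^4 - 24*s^3 + 99*I*s^3 + 279*s^2 - 77*I*s^2 - 219*s - 189*I*s + 188*I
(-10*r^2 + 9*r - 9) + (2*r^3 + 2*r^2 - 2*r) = 2*r^3 - 8*r^2 + 7*r - 9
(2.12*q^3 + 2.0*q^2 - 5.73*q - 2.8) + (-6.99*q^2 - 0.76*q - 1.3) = 2.12*q^3 - 4.99*q^2 - 6.49*q - 4.1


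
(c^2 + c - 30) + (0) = c^2 + c - 30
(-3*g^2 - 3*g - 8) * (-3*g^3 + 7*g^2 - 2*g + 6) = 9*g^5 - 12*g^4 + 9*g^3 - 68*g^2 - 2*g - 48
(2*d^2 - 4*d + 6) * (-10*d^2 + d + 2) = -20*d^4 + 42*d^3 - 60*d^2 - 2*d + 12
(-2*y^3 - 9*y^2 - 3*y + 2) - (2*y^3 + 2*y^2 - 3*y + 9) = -4*y^3 - 11*y^2 - 7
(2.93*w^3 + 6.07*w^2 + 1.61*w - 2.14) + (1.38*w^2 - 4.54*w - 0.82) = 2.93*w^3 + 7.45*w^2 - 2.93*w - 2.96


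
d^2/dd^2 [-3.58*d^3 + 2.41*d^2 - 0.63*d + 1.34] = 4.82 - 21.48*d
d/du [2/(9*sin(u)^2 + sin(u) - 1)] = -2*(18*sin(u) + 1)*cos(u)/(9*sin(u)^2 + sin(u) - 1)^2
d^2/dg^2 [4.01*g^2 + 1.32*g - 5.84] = 8.02000000000000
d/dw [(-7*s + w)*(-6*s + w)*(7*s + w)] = -49*s^2 - 12*s*w + 3*w^2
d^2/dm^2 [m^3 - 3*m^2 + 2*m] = 6*m - 6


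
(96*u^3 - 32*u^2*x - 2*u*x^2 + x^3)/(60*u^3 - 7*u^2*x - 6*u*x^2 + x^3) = (-24*u^2 + 2*u*x + x^2)/(-15*u^2 - 2*u*x + x^2)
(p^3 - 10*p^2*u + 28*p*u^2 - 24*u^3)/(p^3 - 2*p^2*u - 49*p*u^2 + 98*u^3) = (p^2 - 8*p*u + 12*u^2)/(p^2 - 49*u^2)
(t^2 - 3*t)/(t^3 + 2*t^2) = (t - 3)/(t*(t + 2))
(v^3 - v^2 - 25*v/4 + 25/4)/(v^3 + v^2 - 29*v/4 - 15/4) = (2*v^2 + 3*v - 5)/(2*v^2 + 7*v + 3)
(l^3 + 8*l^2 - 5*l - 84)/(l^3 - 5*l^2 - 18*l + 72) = (l + 7)/(l - 6)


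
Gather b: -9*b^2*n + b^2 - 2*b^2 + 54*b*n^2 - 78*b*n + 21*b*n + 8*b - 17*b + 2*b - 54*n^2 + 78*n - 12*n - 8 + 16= b^2*(-9*n - 1) + b*(54*n^2 - 57*n - 7) - 54*n^2 + 66*n + 8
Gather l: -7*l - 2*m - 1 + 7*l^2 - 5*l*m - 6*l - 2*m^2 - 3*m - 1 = 7*l^2 + l*(-5*m - 13) - 2*m^2 - 5*m - 2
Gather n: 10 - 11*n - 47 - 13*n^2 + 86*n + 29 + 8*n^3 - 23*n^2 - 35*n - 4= 8*n^3 - 36*n^2 + 40*n - 12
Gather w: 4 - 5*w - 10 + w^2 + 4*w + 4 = w^2 - w - 2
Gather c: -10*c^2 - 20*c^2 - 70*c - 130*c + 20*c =-30*c^2 - 180*c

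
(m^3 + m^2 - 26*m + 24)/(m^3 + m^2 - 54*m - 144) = (m^2 - 5*m + 4)/(m^2 - 5*m - 24)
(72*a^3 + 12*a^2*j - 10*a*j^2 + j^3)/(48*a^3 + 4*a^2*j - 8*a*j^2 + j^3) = (6*a - j)/(4*a - j)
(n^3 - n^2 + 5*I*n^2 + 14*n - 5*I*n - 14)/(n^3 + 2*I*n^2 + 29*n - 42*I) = (n - 1)/(n - 3*I)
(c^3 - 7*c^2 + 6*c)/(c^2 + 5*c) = (c^2 - 7*c + 6)/(c + 5)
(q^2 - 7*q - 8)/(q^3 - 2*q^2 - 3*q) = (q - 8)/(q*(q - 3))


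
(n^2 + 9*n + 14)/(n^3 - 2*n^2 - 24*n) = (n^2 + 9*n + 14)/(n*(n^2 - 2*n - 24))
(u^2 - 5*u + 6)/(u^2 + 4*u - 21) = (u - 2)/(u + 7)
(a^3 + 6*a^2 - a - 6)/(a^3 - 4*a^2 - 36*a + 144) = (a^2 - 1)/(a^2 - 10*a + 24)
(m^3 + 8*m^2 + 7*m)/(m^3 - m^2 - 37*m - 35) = m*(m + 7)/(m^2 - 2*m - 35)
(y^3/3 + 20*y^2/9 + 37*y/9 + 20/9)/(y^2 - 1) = (3*y^2 + 17*y + 20)/(9*(y - 1))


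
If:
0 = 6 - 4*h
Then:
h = 3/2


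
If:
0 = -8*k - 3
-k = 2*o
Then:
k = -3/8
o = 3/16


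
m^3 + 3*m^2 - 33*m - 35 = (m - 5)*(m + 1)*(m + 7)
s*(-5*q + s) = -5*q*s + s^2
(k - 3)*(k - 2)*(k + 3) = k^3 - 2*k^2 - 9*k + 18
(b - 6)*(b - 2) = b^2 - 8*b + 12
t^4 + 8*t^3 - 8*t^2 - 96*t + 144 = (t - 2)^2*(t + 6)^2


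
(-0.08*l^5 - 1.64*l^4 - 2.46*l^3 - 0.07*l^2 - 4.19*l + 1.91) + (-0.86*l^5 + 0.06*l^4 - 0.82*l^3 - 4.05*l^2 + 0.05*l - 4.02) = -0.94*l^5 - 1.58*l^4 - 3.28*l^3 - 4.12*l^2 - 4.14*l - 2.11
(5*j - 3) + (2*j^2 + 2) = 2*j^2 + 5*j - 1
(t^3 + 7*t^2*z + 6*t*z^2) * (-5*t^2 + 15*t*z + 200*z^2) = -5*t^5 - 20*t^4*z + 275*t^3*z^2 + 1490*t^2*z^3 + 1200*t*z^4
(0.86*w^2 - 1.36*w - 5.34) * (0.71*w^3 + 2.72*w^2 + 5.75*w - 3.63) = 0.6106*w^5 + 1.3736*w^4 - 2.5456*w^3 - 25.4666*w^2 - 25.7682*w + 19.3842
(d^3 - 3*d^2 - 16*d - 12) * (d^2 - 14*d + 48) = d^5 - 17*d^4 + 74*d^3 + 68*d^2 - 600*d - 576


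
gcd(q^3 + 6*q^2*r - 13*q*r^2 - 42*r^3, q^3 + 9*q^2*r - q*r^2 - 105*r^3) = q^2 + 4*q*r - 21*r^2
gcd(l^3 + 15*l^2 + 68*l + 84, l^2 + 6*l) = l + 6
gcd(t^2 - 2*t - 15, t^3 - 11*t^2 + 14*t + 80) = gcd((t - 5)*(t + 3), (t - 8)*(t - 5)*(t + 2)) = t - 5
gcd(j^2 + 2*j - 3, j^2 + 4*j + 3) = j + 3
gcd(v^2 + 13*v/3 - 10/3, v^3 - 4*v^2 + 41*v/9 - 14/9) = v - 2/3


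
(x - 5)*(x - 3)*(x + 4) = x^3 - 4*x^2 - 17*x + 60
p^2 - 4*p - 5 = (p - 5)*(p + 1)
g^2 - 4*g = g*(g - 4)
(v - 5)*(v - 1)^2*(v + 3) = v^4 - 4*v^3 - 10*v^2 + 28*v - 15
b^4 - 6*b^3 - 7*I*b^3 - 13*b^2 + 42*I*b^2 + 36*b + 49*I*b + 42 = (b - 7)*(b + 1)*(b - 6*I)*(b - I)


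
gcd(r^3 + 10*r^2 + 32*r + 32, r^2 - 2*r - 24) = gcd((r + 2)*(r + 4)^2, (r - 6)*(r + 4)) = r + 4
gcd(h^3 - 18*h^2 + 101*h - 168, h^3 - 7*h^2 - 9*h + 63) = h^2 - 10*h + 21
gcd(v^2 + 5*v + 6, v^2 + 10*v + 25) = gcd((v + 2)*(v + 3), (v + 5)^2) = 1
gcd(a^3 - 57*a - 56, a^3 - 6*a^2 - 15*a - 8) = a^2 - 7*a - 8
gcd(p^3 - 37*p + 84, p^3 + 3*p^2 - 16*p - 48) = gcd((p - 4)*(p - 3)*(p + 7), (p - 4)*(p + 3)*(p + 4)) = p - 4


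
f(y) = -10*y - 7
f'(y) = -10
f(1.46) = -21.60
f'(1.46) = -10.00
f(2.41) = -31.10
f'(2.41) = -10.00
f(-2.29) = 15.90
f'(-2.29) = -10.00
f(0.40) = -11.00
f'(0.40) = -10.00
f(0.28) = -9.80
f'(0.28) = -10.00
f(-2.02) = 13.20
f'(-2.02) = -10.00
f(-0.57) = -1.30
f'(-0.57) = -10.00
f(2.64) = -33.40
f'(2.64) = -10.00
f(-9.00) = 83.00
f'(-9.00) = -10.00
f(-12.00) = 113.00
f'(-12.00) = -10.00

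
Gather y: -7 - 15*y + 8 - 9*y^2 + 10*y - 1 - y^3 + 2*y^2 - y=-y^3 - 7*y^2 - 6*y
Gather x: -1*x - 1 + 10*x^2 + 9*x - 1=10*x^2 + 8*x - 2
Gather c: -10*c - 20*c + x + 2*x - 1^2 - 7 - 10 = -30*c + 3*x - 18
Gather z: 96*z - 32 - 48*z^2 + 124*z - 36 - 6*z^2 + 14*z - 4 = -54*z^2 + 234*z - 72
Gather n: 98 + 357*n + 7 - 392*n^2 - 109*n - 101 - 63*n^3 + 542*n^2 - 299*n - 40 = -63*n^3 + 150*n^2 - 51*n - 36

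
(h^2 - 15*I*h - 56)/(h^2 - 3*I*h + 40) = (h - 7*I)/(h + 5*I)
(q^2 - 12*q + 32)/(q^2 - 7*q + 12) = (q - 8)/(q - 3)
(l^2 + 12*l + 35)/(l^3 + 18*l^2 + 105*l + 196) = (l + 5)/(l^2 + 11*l + 28)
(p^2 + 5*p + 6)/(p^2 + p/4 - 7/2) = 4*(p + 3)/(4*p - 7)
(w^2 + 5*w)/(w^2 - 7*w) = (w + 5)/(w - 7)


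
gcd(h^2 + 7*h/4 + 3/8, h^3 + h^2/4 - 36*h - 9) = h + 1/4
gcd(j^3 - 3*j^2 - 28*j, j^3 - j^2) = j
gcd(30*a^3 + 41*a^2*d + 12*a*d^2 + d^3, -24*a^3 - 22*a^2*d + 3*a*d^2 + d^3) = 6*a^2 + 7*a*d + d^2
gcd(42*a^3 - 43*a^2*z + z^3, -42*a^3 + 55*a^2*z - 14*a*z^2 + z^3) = 6*a^2 - 7*a*z + z^2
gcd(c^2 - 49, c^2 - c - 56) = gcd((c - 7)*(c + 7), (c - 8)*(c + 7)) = c + 7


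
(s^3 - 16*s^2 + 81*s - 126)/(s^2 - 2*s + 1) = (s^3 - 16*s^2 + 81*s - 126)/(s^2 - 2*s + 1)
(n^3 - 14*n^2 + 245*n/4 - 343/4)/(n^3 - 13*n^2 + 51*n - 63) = (n^2 - 7*n + 49/4)/(n^2 - 6*n + 9)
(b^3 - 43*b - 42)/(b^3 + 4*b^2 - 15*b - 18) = (b - 7)/(b - 3)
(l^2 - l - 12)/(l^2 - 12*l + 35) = (l^2 - l - 12)/(l^2 - 12*l + 35)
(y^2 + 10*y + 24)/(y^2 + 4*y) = (y + 6)/y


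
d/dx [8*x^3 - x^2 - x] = 24*x^2 - 2*x - 1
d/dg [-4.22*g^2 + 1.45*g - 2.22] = 1.45 - 8.44*g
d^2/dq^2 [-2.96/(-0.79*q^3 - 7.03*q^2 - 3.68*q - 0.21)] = (-(14.0304*q + 41.6176)*(0.79*q^3 + 7.03*q^2 + 3.68*q + 0.21) + 2.96*(2.37*q^2 + 14.06*q + 3.68)*(4.74*q^2 + 28.12*q + 7.36))/(0.79*q^3 + 7.03*q^2 + 3.68*q + 0.21)^3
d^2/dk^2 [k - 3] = 0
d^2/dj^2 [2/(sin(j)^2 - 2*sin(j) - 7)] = 4*(-2*sin(j)^4 + 3*sin(j)^3 - 13*sin(j)^2 + sin(j) + 11)/(sin(j)^2 - 2*sin(j) - 7)^3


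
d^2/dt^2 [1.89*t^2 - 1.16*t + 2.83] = 3.78000000000000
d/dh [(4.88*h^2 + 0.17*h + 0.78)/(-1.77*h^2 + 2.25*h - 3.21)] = (11.2809*h^2 - 28.5684*h - 2.3007)/(3.1329*h^4 - 7.965*h^3 + 16.4259*h^2 - 14.445*h + 10.3041)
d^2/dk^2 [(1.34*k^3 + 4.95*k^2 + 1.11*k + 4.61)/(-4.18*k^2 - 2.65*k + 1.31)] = (-2.8421709430404e-14*k^5 + 1.13686837721616e-13*k^4 + 37.3781279999999*k^3 - 618.006984*k^2 - 356.656092*k - 139.930446)/(73.034632*k^6 + 138.90558*k^5 + 19.395618*k^4 - 68.455595*k^3 - 6.078531*k^2 + 13.642995*k - 2.248091)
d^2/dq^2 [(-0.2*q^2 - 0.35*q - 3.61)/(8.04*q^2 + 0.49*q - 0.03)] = (-1.4210854715202e-14*q^4 - 43.67328*q^3 - 1400.426496*q^2 - 85.838256*q - 3.485636)/(519.718464*q^6 + 95.023152*q^5 - 0.0265319999999996*q^4 - 0.591479*q^3 + 9.90000000000019e-5*q^2 + 0.001323*q - 2.7e-5)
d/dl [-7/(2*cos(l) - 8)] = -7*sin(l)/(2*(cos(l) - 4)^2)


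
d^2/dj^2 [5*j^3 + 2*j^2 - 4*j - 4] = 30*j + 4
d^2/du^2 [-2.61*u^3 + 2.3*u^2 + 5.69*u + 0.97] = 4.6 - 15.66*u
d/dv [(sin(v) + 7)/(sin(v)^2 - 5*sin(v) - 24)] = (-14*sin(v) + cos(v)^2 + 10)*cos(v)/((sin(v) - 8)^2*(sin(v) + 3)^2)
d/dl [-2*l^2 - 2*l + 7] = -4*l - 2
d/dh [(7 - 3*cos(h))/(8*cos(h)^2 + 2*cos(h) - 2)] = (12*sin(h)^2 + 56*cos(h) - 8)*sin(h)/(2*(4*cos(h)^2 + cos(h) - 1)^2)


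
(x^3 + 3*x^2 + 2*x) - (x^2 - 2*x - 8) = x^3 + 2*x^2 + 4*x + 8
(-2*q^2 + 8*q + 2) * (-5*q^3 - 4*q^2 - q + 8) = 10*q^5 - 32*q^4 - 40*q^3 - 32*q^2 + 62*q + 16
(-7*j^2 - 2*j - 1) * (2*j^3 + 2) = -14*j^5 - 4*j^4 - 2*j^3 - 14*j^2 - 4*j - 2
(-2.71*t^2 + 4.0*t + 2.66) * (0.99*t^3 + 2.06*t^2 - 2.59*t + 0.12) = -2.6829*t^5 - 1.6226*t^4 + 17.8923*t^3 - 5.2056*t^2 - 6.4094*t + 0.3192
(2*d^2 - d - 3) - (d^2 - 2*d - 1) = d^2 + d - 2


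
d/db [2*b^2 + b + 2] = 4*b + 1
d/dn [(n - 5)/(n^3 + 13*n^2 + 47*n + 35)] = (n^3 + 13*n^2 + 47*n - (n - 5)*(3*n^2 + 26*n + 47) + 35)/(n^3 + 13*n^2 + 47*n + 35)^2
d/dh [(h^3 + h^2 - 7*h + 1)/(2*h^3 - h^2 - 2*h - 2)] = (-3*h^4 + 24*h^3 - 21*h^2 - 2*h + 16)/(4*h^6 - 4*h^5 - 7*h^4 - 4*h^3 + 8*h^2 + 8*h + 4)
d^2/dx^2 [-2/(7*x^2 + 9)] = 84*(3 - 7*x^2)/(7*x^2 + 9)^3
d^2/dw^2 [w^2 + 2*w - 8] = 2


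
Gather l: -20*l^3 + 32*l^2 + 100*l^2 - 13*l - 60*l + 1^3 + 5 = -20*l^3 + 132*l^2 - 73*l + 6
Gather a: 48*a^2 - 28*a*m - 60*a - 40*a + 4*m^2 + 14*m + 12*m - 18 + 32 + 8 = 48*a^2 + a*(-28*m - 100) + 4*m^2 + 26*m + 22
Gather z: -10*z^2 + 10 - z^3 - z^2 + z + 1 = -z^3 - 11*z^2 + z + 11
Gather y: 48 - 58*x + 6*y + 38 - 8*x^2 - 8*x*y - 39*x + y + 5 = -8*x^2 - 97*x + y*(7 - 8*x) + 91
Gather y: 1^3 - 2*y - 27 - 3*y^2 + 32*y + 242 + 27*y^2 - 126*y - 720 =24*y^2 - 96*y - 504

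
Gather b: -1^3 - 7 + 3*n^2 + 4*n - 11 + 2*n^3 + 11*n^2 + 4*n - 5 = 2*n^3 + 14*n^2 + 8*n - 24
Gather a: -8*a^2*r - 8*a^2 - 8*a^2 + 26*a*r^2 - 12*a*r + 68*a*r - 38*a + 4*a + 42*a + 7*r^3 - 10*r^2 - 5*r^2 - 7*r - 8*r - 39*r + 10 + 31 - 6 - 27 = a^2*(-8*r - 16) + a*(26*r^2 + 56*r + 8) + 7*r^3 - 15*r^2 - 54*r + 8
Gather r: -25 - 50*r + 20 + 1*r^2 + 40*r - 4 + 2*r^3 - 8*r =2*r^3 + r^2 - 18*r - 9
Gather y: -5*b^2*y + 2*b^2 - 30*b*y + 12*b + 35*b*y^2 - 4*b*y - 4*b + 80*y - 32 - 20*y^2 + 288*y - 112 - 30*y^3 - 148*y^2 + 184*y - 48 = 2*b^2 + 8*b - 30*y^3 + y^2*(35*b - 168) + y*(-5*b^2 - 34*b + 552) - 192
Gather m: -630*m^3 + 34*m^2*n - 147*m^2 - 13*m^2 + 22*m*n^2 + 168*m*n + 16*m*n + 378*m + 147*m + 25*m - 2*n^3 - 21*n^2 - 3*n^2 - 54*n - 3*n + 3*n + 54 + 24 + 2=-630*m^3 + m^2*(34*n - 160) + m*(22*n^2 + 184*n + 550) - 2*n^3 - 24*n^2 - 54*n + 80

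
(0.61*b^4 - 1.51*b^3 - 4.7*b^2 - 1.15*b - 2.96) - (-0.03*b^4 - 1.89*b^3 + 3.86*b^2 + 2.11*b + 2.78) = 0.64*b^4 + 0.38*b^3 - 8.56*b^2 - 3.26*b - 5.74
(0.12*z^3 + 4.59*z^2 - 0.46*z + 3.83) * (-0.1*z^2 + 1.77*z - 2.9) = -0.012*z^5 - 0.2466*z^4 + 7.8223*z^3 - 14.5082*z^2 + 8.1131*z - 11.107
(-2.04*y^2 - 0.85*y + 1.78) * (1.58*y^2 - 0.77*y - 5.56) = -3.2232*y^4 + 0.2278*y^3 + 14.8093*y^2 + 3.3554*y - 9.8968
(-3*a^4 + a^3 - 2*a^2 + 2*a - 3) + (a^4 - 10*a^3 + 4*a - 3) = -2*a^4 - 9*a^3 - 2*a^2 + 6*a - 6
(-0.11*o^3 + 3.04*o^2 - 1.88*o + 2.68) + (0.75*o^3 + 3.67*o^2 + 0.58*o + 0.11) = 0.64*o^3 + 6.71*o^2 - 1.3*o + 2.79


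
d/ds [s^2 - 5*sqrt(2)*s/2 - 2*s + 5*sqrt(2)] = 2*s - 5*sqrt(2)/2 - 2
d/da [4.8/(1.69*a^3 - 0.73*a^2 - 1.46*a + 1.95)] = (-24.336*a^2 + 7.008*a + 7.008)/(1.69*a^3 - 0.73*a^2 - 1.46*a + 1.95)^2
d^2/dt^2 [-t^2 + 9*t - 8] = -2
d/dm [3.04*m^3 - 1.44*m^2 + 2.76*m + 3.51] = 9.12*m^2 - 2.88*m + 2.76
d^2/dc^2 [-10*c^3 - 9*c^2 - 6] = -60*c - 18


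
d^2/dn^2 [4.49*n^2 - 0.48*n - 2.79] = 8.98000000000000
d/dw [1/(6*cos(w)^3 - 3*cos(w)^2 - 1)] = 6*(3*cos(w) - 1)*sin(w)*cos(w)/(-6*cos(w)^3 + 3*cos(w)^2 + 1)^2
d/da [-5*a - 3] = -5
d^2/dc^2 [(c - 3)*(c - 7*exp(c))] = -7*c*exp(c) + 7*exp(c) + 2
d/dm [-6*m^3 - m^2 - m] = -18*m^2 - 2*m - 1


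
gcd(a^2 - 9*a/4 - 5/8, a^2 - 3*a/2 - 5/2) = a - 5/2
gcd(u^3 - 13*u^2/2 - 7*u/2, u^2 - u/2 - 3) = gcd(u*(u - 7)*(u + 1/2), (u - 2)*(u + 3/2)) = 1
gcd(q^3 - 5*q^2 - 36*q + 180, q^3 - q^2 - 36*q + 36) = q^2 - 36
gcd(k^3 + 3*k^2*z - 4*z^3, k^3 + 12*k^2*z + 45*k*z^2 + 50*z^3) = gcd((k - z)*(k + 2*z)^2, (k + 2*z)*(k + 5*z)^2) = k + 2*z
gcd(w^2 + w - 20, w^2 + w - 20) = w^2 + w - 20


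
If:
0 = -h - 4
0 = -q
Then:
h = -4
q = 0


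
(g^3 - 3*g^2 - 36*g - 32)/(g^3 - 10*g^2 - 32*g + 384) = (g^2 + 5*g + 4)/(g^2 - 2*g - 48)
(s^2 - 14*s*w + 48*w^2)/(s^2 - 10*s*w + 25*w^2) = (s^2 - 14*s*w + 48*w^2)/(s^2 - 10*s*w + 25*w^2)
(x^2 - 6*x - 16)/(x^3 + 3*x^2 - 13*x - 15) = (x^2 - 6*x - 16)/(x^3 + 3*x^2 - 13*x - 15)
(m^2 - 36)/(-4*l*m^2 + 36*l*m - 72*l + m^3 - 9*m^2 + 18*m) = (-m - 6)/(4*l*m - 12*l - m^2 + 3*m)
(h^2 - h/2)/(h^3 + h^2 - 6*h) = (h - 1/2)/(h^2 + h - 6)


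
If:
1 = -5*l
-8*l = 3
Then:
No Solution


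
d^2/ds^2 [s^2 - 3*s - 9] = 2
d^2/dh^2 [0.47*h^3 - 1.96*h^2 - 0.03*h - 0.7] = 2.82*h - 3.92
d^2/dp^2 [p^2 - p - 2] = 2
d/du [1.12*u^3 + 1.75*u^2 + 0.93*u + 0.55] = 3.36*u^2 + 3.5*u + 0.93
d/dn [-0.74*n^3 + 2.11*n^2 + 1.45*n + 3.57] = -2.22*n^2 + 4.22*n + 1.45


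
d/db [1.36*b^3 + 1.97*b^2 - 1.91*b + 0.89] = 4.08*b^2 + 3.94*b - 1.91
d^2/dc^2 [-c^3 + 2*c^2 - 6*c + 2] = 4 - 6*c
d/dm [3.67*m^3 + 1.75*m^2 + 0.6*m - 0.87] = 11.01*m^2 + 3.5*m + 0.6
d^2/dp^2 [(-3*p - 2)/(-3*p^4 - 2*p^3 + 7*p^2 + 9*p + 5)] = 2*(162*p^7 + 324*p^6 + 27*p^5 - 213*p^4 + 319*p^3 + 546*p^2 + 123*p - 43)/(27*p^12 + 54*p^11 - 153*p^10 - 487*p^9 - 102*p^8 + 1140*p^7 + 1712*p^6 + 393*p^5 - 1671*p^4 - 2469*p^3 - 1740*p^2 - 675*p - 125)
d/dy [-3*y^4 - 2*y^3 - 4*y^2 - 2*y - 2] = -12*y^3 - 6*y^2 - 8*y - 2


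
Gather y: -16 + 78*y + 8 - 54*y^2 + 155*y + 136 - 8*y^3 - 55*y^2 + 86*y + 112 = -8*y^3 - 109*y^2 + 319*y + 240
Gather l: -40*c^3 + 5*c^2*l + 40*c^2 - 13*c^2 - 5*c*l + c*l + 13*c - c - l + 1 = -40*c^3 + 27*c^2 + 12*c + l*(5*c^2 - 4*c - 1) + 1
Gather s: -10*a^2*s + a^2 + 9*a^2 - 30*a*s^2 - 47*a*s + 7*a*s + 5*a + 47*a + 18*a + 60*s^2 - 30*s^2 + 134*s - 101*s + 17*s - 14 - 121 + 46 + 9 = 10*a^2 + 70*a + s^2*(30 - 30*a) + s*(-10*a^2 - 40*a + 50) - 80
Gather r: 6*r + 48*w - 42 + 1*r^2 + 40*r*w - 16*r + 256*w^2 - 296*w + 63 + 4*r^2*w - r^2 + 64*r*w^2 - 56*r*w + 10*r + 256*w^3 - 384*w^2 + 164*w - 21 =4*r^2*w + r*(64*w^2 - 16*w) + 256*w^3 - 128*w^2 - 84*w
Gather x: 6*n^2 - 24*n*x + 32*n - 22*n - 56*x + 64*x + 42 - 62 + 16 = 6*n^2 + 10*n + x*(8 - 24*n) - 4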